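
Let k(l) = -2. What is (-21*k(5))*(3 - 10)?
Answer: -294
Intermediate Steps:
(-21*k(5))*(3 - 10) = (-21*(-2))*(3 - 10) = 42*(-7) = -294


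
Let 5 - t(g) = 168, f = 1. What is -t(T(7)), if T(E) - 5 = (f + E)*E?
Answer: 163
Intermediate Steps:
T(E) = 5 + E*(1 + E) (T(E) = 5 + (1 + E)*E = 5 + E*(1 + E))
t(g) = -163 (t(g) = 5 - 1*168 = 5 - 168 = -163)
-t(T(7)) = -1*(-163) = 163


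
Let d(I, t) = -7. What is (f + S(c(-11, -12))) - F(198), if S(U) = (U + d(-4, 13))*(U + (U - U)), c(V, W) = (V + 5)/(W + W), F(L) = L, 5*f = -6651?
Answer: -122391/80 ≈ -1529.9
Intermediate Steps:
f = -6651/5 (f = (⅕)*(-6651) = -6651/5 ≈ -1330.2)
c(V, W) = (5 + V)/(2*W) (c(V, W) = (5 + V)/((2*W)) = (5 + V)*(1/(2*W)) = (5 + V)/(2*W))
S(U) = U*(-7 + U) (S(U) = (U - 7)*(U + (U - U)) = (-7 + U)*(U + 0) = (-7 + U)*U = U*(-7 + U))
(f + S(c(-11, -12))) - F(198) = (-6651/5 + ((½)*(5 - 11)/(-12))*(-7 + (½)*(5 - 11)/(-12))) - 1*198 = (-6651/5 + ((½)*(-1/12)*(-6))*(-7 + (½)*(-1/12)*(-6))) - 198 = (-6651/5 + (-7 + ¼)/4) - 198 = (-6651/5 + (¼)*(-27/4)) - 198 = (-6651/5 - 27/16) - 198 = -106551/80 - 198 = -122391/80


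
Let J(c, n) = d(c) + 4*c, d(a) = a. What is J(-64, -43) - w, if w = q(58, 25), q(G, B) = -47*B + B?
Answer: 830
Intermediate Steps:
q(G, B) = -46*B
w = -1150 (w = -46*25 = -1150)
J(c, n) = 5*c (J(c, n) = c + 4*c = 5*c)
J(-64, -43) - w = 5*(-64) - 1*(-1150) = -320 + 1150 = 830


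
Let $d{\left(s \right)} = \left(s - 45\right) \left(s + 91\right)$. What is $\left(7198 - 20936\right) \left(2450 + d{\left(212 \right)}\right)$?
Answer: $-728814638$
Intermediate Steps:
$d{\left(s \right)} = \left(-45 + s\right) \left(91 + s\right)$
$\left(7198 - 20936\right) \left(2450 + d{\left(212 \right)}\right) = \left(7198 - 20936\right) \left(2450 + \left(-4095 + 212^{2} + 46 \cdot 212\right)\right) = - 13738 \left(2450 + \left(-4095 + 44944 + 9752\right)\right) = - 13738 \left(2450 + 50601\right) = \left(-13738\right) 53051 = -728814638$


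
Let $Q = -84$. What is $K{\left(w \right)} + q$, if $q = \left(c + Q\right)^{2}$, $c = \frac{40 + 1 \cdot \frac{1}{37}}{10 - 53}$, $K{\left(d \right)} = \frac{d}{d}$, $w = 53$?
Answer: $\frac{18261296906}{2531281} \approx 7214.3$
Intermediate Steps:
$K{\left(d \right)} = 1$
$c = - \frac{1481}{1591}$ ($c = \frac{40 + 1 \cdot \frac{1}{37}}{-43} = \left(40 + \frac{1}{37}\right) \left(- \frac{1}{43}\right) = \frac{1481}{37} \left(- \frac{1}{43}\right) = - \frac{1481}{1591} \approx -0.93086$)
$q = \frac{18258765625}{2531281}$ ($q = \left(- \frac{1481}{1591} - 84\right)^{2} = \left(- \frac{135125}{1591}\right)^{2} = \frac{18258765625}{2531281} \approx 7213.3$)
$K{\left(w \right)} + q = 1 + \frac{18258765625}{2531281} = \frac{18261296906}{2531281}$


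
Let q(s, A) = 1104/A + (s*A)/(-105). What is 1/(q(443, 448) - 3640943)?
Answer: -420/1529988881 ≈ -2.7451e-7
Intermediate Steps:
q(s, A) = 1104/A - A*s/105 (q(s, A) = 1104/A + (A*s)*(-1/105) = 1104/A - A*s/105)
1/(q(443, 448) - 3640943) = 1/((1104/448 - 1/105*448*443) - 3640943) = 1/((1104*(1/448) - 28352/15) - 3640943) = 1/((69/28 - 28352/15) - 3640943) = 1/(-792821/420 - 3640943) = 1/(-1529988881/420) = -420/1529988881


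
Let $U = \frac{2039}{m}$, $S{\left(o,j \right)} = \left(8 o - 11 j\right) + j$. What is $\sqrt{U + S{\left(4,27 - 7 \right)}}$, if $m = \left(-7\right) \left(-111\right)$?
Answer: $\frac{i \sqrt{99842169}}{777} \approx 12.86 i$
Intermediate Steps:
$m = 777$
$S{\left(o,j \right)} = - 10 j + 8 o$ ($S{\left(o,j \right)} = \left(- 11 j + 8 o\right) + j = - 10 j + 8 o$)
$U = \frac{2039}{777} \approx 2.6242$
$\sqrt{U + S{\left(4,27 - 7 \right)}} = \sqrt{\frac{2039}{777} + \left(- 10 \left(27 - 7\right) + 8 \cdot 4\right)} = \sqrt{\frac{2039}{777} + \left(- 10 \left(27 - 7\right) + 32\right)} = \sqrt{\frac{2039}{777} + \left(\left(-10\right) 20 + 32\right)} = \sqrt{\frac{2039}{777} + \left(-200 + 32\right)} = \sqrt{\frac{2039}{777} - 168} = \sqrt{- \frac{128497}{777}} = \frac{i \sqrt{99842169}}{777}$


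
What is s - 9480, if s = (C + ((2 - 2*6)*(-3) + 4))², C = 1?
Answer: -8255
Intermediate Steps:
s = 1225 (s = (1 + ((2 - 2*6)*(-3) + 4))² = (1 + ((2 - 12)*(-3) + 4))² = (1 + (-10*(-3) + 4))² = (1 + (30 + 4))² = (1 + 34)² = 35² = 1225)
s - 9480 = 1225 - 9480 = -8255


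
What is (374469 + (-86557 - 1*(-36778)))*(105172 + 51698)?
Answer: 50934120300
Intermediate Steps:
(374469 + (-86557 - 1*(-36778)))*(105172 + 51698) = (374469 + (-86557 + 36778))*156870 = (374469 - 49779)*156870 = 324690*156870 = 50934120300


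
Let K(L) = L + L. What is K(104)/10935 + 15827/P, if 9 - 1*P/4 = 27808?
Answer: -149939477/1215928260 ≈ -0.12331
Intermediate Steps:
K(L) = 2*L
P = -111196 (P = 36 - 4*27808 = 36 - 111232 = -111196)
K(104)/10935 + 15827/P = (2*104)/10935 + 15827/(-111196) = 208*(1/10935) + 15827*(-1/111196) = 208/10935 - 15827/111196 = -149939477/1215928260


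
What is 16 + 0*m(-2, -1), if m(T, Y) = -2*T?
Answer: 16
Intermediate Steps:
16 + 0*m(-2, -1) = 16 + 0*(-2*(-2)) = 16 + 0*4 = 16 + 0 = 16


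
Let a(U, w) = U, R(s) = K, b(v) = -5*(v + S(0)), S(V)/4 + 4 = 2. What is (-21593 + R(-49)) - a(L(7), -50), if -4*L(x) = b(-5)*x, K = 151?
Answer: -85313/4 ≈ -21328.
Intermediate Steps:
S(V) = -8 (S(V) = -16 + 4*2 = -16 + 8 = -8)
b(v) = 40 - 5*v (b(v) = -5*(v - 8) = -5*(-8 + v) = 40 - 5*v)
R(s) = 151
L(x) = -65*x/4 (L(x) = -(40 - 5*(-5))*x/4 = -(40 + 25)*x/4 = -65*x/4)
(-21593 + R(-49)) - a(L(7), -50) = (-21593 + 151) - (-65)*7/4 = -21442 - 1*(-455/4) = -21442 + 455/4 = -85313/4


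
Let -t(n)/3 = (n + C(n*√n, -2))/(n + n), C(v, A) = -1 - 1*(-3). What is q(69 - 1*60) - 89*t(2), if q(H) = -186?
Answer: 81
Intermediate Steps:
C(v, A) = 2 (C(v, A) = -1 + 3 = 2)
t(n) = -3*(2 + n)/(2*n) (t(n) = -3*(n + 2)/(n + n) = -3*(2 + n)/(2*n))
q(69 - 1*60) - 89*t(2) = -186 - 89*(-3/2 - 3/2) = -186 - 89*(-3) = -186 + 267 = 81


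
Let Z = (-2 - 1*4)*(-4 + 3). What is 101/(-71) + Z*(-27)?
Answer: -11603/71 ≈ -163.42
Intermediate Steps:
Z = 6 (Z = (-2 - 4)*(-1) = -6*(-1) = 6)
101/(-71) + Z*(-27) = 101/(-71) + 6*(-27) = 101*(-1/71) - 162 = -101/71 - 162 = -11603/71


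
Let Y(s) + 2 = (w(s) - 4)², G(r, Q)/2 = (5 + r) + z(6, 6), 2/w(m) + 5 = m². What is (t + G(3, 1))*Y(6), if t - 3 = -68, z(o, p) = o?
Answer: -479594/961 ≈ -499.06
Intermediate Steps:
w(m) = 2/(-5 + m²)
G(r, Q) = 22 + 2*r (G(r, Q) = 2*((5 + r) + 6) = 2*(11 + r) = 22 + 2*r)
Y(s) = -2 + (-4 + 2/(-5 + s²))² (Y(s) = -2 + (2/(-5 + s²) - 4)² = -2 + (-4 + 2/(-5 + s²))²)
t = -65 (t = 3 - 68 = -65)
(t + G(3, 1))*Y(6) = (-65 + (22 + 2*3))*(-2 + (4 - 2/(-5 + 6²))²) = (-65 + (22 + 6))*(-2 + (4 - 2/(-5 + 36))²) = (-65 + 28)*(-2 + (4 - 2/31)²) = -37*(-2 + (4 - 2*1/31)²) = -37*(-2 + (4 - 2/31)²) = -37*(-2 + (122/31)²) = -37*(-2 + 14884/961) = -37*12962/961 = -479594/961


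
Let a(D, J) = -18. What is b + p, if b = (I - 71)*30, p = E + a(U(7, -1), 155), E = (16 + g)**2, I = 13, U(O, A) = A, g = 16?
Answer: -734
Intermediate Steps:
E = 1024 (E = (16 + 16)**2 = 32**2 = 1024)
p = 1006 (p = 1024 - 18 = 1006)
b = -1740 (b = (13 - 71)*30 = -58*30 = -1740)
b + p = -1740 + 1006 = -734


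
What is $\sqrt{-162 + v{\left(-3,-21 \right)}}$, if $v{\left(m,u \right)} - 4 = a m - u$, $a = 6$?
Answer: $i \sqrt{155} \approx 12.45 i$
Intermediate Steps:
$v{\left(m,u \right)} = 4 - u + 6 m$ ($v{\left(m,u \right)} = 4 + \left(6 m - u\right) = 4 + \left(- u + 6 m\right) = 4 - u + 6 m$)
$\sqrt{-162 + v{\left(-3,-21 \right)}} = \sqrt{-162 + \left(4 - -21 + 6 \left(-3\right)\right)} = \sqrt{-162 + \left(4 + 21 - 18\right)} = \sqrt{-162 + 7} = \sqrt{-155} = i \sqrt{155}$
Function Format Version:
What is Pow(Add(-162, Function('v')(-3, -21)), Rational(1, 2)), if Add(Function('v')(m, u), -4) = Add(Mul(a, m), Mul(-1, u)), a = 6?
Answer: Mul(I, Pow(155, Rational(1, 2))) ≈ Mul(12.450, I)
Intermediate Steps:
Function('v')(m, u) = Add(4, Mul(-1, u), Mul(6, m)) (Function('v')(m, u) = Add(4, Add(Mul(6, m), Mul(-1, u))) = Add(4, Add(Mul(-1, u), Mul(6, m))) = Add(4, Mul(-1, u), Mul(6, m)))
Pow(Add(-162, Function('v')(-3, -21)), Rational(1, 2)) = Pow(Add(-162, Add(4, Mul(-1, -21), Mul(6, -3))), Rational(1, 2)) = Pow(Add(-162, Add(4, 21, -18)), Rational(1, 2)) = Pow(Add(-162, 7), Rational(1, 2)) = Pow(-155, Rational(1, 2)) = Mul(I, Pow(155, Rational(1, 2)))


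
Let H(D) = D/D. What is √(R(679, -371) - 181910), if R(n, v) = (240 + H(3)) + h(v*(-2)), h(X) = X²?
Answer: √368895 ≈ 607.37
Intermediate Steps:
H(D) = 1
R(n, v) = 241 + 4*v² (R(n, v) = (240 + 1) + (v*(-2))² = 241 + (-2*v)² = 241 + 4*v²)
√(R(679, -371) - 181910) = √((241 + 4*(-371)²) - 181910) = √((241 + 4*137641) - 181910) = √((241 + 550564) - 181910) = √(550805 - 181910) = √368895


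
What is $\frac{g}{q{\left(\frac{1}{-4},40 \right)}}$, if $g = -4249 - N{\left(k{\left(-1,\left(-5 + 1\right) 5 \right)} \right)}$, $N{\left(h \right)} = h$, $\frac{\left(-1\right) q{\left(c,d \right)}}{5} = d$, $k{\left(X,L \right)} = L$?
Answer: $\frac{4229}{200} \approx 21.145$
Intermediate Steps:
$q{\left(c,d \right)} = - 5 d$
$g = -4229$ ($g = -4249 - \left(-5 + 1\right) 5 = -4249 - \left(-4\right) 5 = -4249 - -20 = -4249 + 20 = -4229$)
$\frac{g}{q{\left(\frac{1}{-4},40 \right)}} = - \frac{4229}{\left(-5\right) 40} = - \frac{4229}{-200} = \left(-4229\right) \left(- \frac{1}{200}\right) = \frac{4229}{200}$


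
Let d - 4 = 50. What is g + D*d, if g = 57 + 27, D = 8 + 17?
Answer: 1434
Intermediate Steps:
D = 25
d = 54 (d = 4 + 50 = 54)
g = 84
g + D*d = 84 + 25*54 = 84 + 1350 = 1434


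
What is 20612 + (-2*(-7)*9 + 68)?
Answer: 20806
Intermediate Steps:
20612 + (-2*(-7)*9 + 68) = 20612 + (14*9 + 68) = 20612 + (126 + 68) = 20612 + 194 = 20806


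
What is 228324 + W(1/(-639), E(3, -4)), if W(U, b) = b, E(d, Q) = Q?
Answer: 228320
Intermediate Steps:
228324 + W(1/(-639), E(3, -4)) = 228324 - 4 = 228320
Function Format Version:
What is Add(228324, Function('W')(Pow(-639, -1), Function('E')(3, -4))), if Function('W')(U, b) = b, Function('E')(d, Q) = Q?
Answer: 228320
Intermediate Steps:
Add(228324, Function('W')(Pow(-639, -1), Function('E')(3, -4))) = Add(228324, -4) = 228320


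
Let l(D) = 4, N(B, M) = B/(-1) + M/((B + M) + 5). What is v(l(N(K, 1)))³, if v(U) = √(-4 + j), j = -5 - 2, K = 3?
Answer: -11*I*√11 ≈ -36.483*I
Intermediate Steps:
j = -7
N(B, M) = -B + M/(5 + B + M) (N(B, M) = B*(-1) + M/(5 + B + M) = -B + M/(5 + B + M))
v(U) = I*√11 (v(U) = √(-4 - 7) = √(-11) = I*√11)
v(l(N(K, 1)))³ = (I*√11)³ = -11*I*√11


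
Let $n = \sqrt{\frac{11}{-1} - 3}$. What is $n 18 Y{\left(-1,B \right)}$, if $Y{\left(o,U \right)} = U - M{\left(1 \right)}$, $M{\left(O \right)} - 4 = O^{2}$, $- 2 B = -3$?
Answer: $- 63 i \sqrt{14} \approx - 235.72 i$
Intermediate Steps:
$B = \frac{3}{2}$ ($B = \left(- \frac{1}{2}\right) \left(-3\right) = \frac{3}{2} \approx 1.5$)
$M{\left(O \right)} = 4 + O^{2}$
$Y{\left(o,U \right)} = -5 + U$ ($Y{\left(o,U \right)} = U - \left(4 + 1^{2}\right) = U - \left(4 + 1\right) = U - 5 = -5 + U$)
$n = i \sqrt{14}$ ($n = \sqrt{11 \left(-1\right) - 3} = \sqrt{-11 - 3} = \sqrt{-14} = i \sqrt{14} \approx 3.7417 i$)
$n 18 Y{\left(-1,B \right)} = i \sqrt{14} \cdot 18 \left(-5 + \frac{3}{2}\right) = 18 i \sqrt{14} \left(- \frac{7}{2}\right) = - 63 i \sqrt{14}$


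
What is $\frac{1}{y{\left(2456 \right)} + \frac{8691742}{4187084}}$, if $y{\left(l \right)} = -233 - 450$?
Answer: $- \frac{2093542}{1425543315} \approx -0.0014686$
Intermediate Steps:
$y{\left(l \right)} = -683$ ($y{\left(l \right)} = -233 - 450 = -683$)
$\frac{1}{y{\left(2456 \right)} + \frac{8691742}{4187084}} = \frac{1}{-683 + \frac{8691742}{4187084}} = \frac{1}{-683 + 8691742 \cdot \frac{1}{4187084}} = \frac{1}{-683 + \frac{4345871}{2093542}} = \frac{1}{- \frac{1425543315}{2093542}} = - \frac{2093542}{1425543315}$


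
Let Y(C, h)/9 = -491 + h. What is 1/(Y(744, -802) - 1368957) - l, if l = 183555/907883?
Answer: -253415839553/1253417822502 ≈ -0.20218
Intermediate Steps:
Y(C, h) = -4419 + 9*h (Y(C, h) = 9*(-491 + h) = -4419 + 9*h)
l = 183555/907883 (l = 183555*(1/907883) = 183555/907883 ≈ 0.20218)
1/(Y(744, -802) - 1368957) - l = 1/((-4419 + 9*(-802)) - 1368957) - 1*183555/907883 = 1/((-4419 - 7218) - 1368957) - 183555/907883 = 1/(-11637 - 1368957) - 183555/907883 = 1/(-1380594) - 183555/907883 = -1/1380594 - 183555/907883 = -253415839553/1253417822502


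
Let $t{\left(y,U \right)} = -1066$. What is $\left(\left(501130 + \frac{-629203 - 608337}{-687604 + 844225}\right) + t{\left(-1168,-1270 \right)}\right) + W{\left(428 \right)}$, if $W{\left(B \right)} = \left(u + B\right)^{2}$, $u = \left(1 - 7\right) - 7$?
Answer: $\frac{105293337929}{156621} \approx 6.7228 \cdot 10^{5}$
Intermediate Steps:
$u = -13$ ($u = -6 - 7 = -13$)
$W{\left(B \right)} = \left(-13 + B\right)^{2}$
$\left(\left(501130 + \frac{-629203 - 608337}{-687604 + 844225}\right) + t{\left(-1168,-1270 \right)}\right) + W{\left(428 \right)} = \left(\left(501130 + \frac{-629203 - 608337}{-687604 + 844225}\right) - 1066\right) + \left(-13 + 428\right)^{2} = \left(\left(501130 - \frac{1237540}{156621}\right) - 1066\right) + 415^{2} = \left(\left(501130 - \frac{1237540}{156621}\right) - 1066\right) + 172225 = \left(\frac{78486244190}{156621} - 1066\right) + 172225 = \frac{78319286204}{156621} + 172225 = \frac{105293337929}{156621}$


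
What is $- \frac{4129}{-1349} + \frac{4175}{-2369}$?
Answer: $\frac{4149526}{3195781} \approx 1.2984$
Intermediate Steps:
$- \frac{4129}{-1349} + \frac{4175}{-2369} = \left(-4129\right) \left(- \frac{1}{1349}\right) + 4175 \left(- \frac{1}{2369}\right) = \frac{4129}{1349} - \frac{4175}{2369} = \frac{4149526}{3195781}$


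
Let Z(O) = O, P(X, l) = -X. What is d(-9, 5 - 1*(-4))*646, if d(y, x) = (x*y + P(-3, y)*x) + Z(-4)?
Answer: -37468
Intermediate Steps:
d(y, x) = -4 + 3*x + x*y (d(y, x) = (x*y + (-1*(-3))*x) - 4 = (x*y + 3*x) - 4 = (3*x + x*y) - 4 = -4 + 3*x + x*y)
d(-9, 5 - 1*(-4))*646 = (-4 + 3*(5 - 1*(-4)) + (5 - 1*(-4))*(-9))*646 = (-4 + 3*(5 + 4) + (5 + 4)*(-9))*646 = (-4 + 3*9 + 9*(-9))*646 = (-4 + 27 - 81)*646 = -58*646 = -37468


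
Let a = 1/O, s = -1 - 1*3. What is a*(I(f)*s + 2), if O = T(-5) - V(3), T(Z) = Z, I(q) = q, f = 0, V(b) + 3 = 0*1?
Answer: -1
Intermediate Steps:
s = -4 (s = -1 - 3 = -4)
V(b) = -3 (V(b) = -3 + 0*1 = -3 + 0 = -3)
O = -2 (O = -5 - 1*(-3) = -5 + 3 = -2)
a = -½ (a = 1/(-2) = -½ ≈ -0.50000)
a*(I(f)*s + 2) = -(0*(-4) + 2)/2 = -(0 + 2)/2 = -½*2 = -1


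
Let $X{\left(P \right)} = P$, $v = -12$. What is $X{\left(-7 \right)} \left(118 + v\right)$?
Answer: $-742$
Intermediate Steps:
$X{\left(-7 \right)} \left(118 + v\right) = - 7 \left(118 - 12\right) = \left(-7\right) 106 = -742$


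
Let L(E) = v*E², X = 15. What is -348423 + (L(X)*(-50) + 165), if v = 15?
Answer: -517008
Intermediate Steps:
L(E) = 15*E²
-348423 + (L(X)*(-50) + 165) = -348423 + ((15*15²)*(-50) + 165) = -348423 + ((15*225)*(-50) + 165) = -348423 + (3375*(-50) + 165) = -348423 + (-168750 + 165) = -348423 - 168585 = -517008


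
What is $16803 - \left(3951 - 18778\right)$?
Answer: $31630$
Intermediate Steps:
$16803 - \left(3951 - 18778\right) = 16803 - -14827 = 16803 + 14827 = 31630$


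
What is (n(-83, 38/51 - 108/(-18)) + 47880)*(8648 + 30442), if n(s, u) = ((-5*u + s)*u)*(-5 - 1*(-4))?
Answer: 1649385767360/867 ≈ 1.9024e+9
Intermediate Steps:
n(s, u) = -u*(s - 5*u) (n(s, u) = ((s - 5*u)*u)*(-5 + 4) = (u*(s - 5*u))*(-1) = -u*(s - 5*u))
(n(-83, 38/51 - 108/(-18)) + 47880)*(8648 + 30442) = ((38/51 - 108/(-18))*(-1*(-83) + 5*(38/51 - 108/(-18))) + 47880)*(8648 + 30442) = ((38*(1/51) - 108*(-1/18))*(83 + 5*(38*(1/51) - 108*(-1/18))) + 47880)*39090 = ((38/51 + 6)*(83 + 5*(38/51 + 6)) + 47880)*39090 = (344*(83 + 5*(344/51))/51 + 47880)*39090 = (344*(83 + 1720/51)/51 + 47880)*39090 = ((344/51)*(5953/51) + 47880)*39090 = (2047832/2601 + 47880)*39090 = (126583712/2601)*39090 = 1649385767360/867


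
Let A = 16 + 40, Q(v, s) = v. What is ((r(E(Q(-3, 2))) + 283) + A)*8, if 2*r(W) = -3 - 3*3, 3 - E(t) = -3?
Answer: 2664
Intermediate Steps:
E(t) = 6 (E(t) = 3 - 1*(-3) = 3 + 3 = 6)
A = 56
r(W) = -6 (r(W) = (-3 - 3*3)/2 = (-3 - 9)/2 = (½)*(-12) = -6)
((r(E(Q(-3, 2))) + 283) + A)*8 = ((-6 + 283) + 56)*8 = (277 + 56)*8 = 333*8 = 2664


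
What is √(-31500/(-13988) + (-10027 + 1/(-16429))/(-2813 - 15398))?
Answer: √3067832312908696822591739/1046262250943 ≈ 1.6741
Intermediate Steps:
√(-31500/(-13988) + (-10027 + 1/(-16429))/(-2813 - 15398)) = √(-31500*(-1/13988) + (-10027 - 1/16429)/(-18211)) = √(7875/3497 - 164733584/16429*(-1/18211)) = √(7875/3497 + 164733584/299188519) = √(2932182930373/1046262250943) = √3067832312908696822591739/1046262250943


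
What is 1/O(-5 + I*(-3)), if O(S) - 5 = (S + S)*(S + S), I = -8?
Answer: 1/1449 ≈ 0.00069013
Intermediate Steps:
O(S) = 5 + 4*S² (O(S) = 5 + (S + S)*(S + S) = 5 + (2*S)*(2*S) = 5 + 4*S²)
1/O(-5 + I*(-3)) = 1/(5 + 4*(-5 - 8*(-3))²) = 1/(5 + 4*(-5 + 24)²) = 1/(5 + 4*19²) = 1/(5 + 4*361) = 1/(5 + 1444) = 1/1449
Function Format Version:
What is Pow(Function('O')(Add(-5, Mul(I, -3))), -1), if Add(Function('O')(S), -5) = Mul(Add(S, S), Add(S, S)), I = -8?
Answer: Rational(1, 1449) ≈ 0.00069013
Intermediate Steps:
Function('O')(S) = Add(5, Mul(4, Pow(S, 2))) (Function('O')(S) = Add(5, Mul(Add(S, S), Add(S, S))) = Add(5, Mul(Mul(2, S), Mul(2, S))) = Add(5, Mul(4, Pow(S, 2))))
Pow(Function('O')(Add(-5, Mul(I, -3))), -1) = Pow(Add(5, Mul(4, Pow(Add(-5, Mul(-8, -3)), 2))), -1) = Pow(Add(5, Mul(4, Pow(Add(-5, 24), 2))), -1) = Pow(Add(5, Mul(4, Pow(19, 2))), -1) = Pow(Add(5, Mul(4, 361)), -1) = Pow(Add(5, 1444), -1) = Pow(1449, -1) = Rational(1, 1449)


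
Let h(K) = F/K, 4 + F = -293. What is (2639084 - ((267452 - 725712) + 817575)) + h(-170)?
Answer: 387561027/170 ≈ 2.2798e+6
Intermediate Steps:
F = -297 (F = -4 - 293 = -297)
h(K) = -297/K
(2639084 - ((267452 - 725712) + 817575)) + h(-170) = (2639084 - ((267452 - 725712) + 817575)) - 297/(-170) = (2639084 - (-458260 + 817575)) - 297*(-1/170) = (2639084 - 1*359315) + 297/170 = (2639084 - 359315) + 297/170 = 2279769 + 297/170 = 387561027/170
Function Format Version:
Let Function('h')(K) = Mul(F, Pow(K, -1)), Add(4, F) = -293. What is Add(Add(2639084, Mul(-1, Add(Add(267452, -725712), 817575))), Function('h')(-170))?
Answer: Rational(387561027, 170) ≈ 2.2798e+6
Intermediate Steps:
F = -297 (F = Add(-4, -293) = -297)
Function('h')(K) = Mul(-297, Pow(K, -1))
Add(Add(2639084, Mul(-1, Add(Add(267452, -725712), 817575))), Function('h')(-170)) = Add(Add(2639084, Mul(-1, Add(Add(267452, -725712), 817575))), Mul(-297, Pow(-170, -1))) = Add(Add(2639084, Mul(-1, Add(-458260, 817575))), Mul(-297, Rational(-1, 170))) = Add(Add(2639084, Mul(-1, 359315)), Rational(297, 170)) = Add(Add(2639084, -359315), Rational(297, 170)) = Add(2279769, Rational(297, 170)) = Rational(387561027, 170)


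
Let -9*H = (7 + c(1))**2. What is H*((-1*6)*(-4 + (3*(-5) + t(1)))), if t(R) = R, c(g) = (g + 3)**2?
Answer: -6348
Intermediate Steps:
c(g) = (3 + g)**2
H = -529/9 (H = -(7 + (3 + 1)**2)**2/9 = -(7 + 4**2)**2/9 = -(7 + 16)**2/9 = -1/9*23**2 = -1/9*529 = -529/9 ≈ -58.778)
H*((-1*6)*(-4 + (3*(-5) + t(1)))) = -529*(-1*6)*(-4 + (3*(-5) + 1))/9 = -(-1058)*(-4 + (-15 + 1))/3 = -(-1058)*(-4 - 14)/3 = -(-1058)*(-18)/3 = -529/9*108 = -6348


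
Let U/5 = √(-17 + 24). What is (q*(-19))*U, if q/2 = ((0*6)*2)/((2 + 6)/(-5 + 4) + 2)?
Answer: 0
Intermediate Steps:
U = 5*√7 (U = 5*√(-17 + 24) = 5*√7 ≈ 13.229)
q = 0 (q = 2*(((0*6)*2)/((2 + 6)/(-5 + 4) + 2)) = 2*((0*2)/(8/(-1) + 2)) = 2*(0/(8*(-1) + 2)) = 2*(0/(-8 + 2)) = 2*(0/(-6)) = 2*(-⅙*0) = 2*0 = 0)
(q*(-19))*U = (0*(-19))*(5*√7) = 0*(5*√7) = 0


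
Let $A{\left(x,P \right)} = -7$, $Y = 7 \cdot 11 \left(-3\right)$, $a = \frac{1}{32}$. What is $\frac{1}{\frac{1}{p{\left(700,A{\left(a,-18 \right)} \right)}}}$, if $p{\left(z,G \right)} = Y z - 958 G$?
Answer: $-154994$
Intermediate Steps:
$a = \frac{1}{32} \approx 0.03125$
$Y = -231$ ($Y = 77 \left(-3\right) = -231$)
$p{\left(z,G \right)} = - 958 G - 231 z$ ($p{\left(z,G \right)} = - 231 z - 958 G = - 958 G - 231 z$)
$\frac{1}{\frac{1}{p{\left(700,A{\left(a,-18 \right)} \right)}}} = \frac{1}{\frac{1}{\left(-958\right) \left(-7\right) - 161700}} = \frac{1}{\frac{1}{6706 - 161700}} = \frac{1}{\frac{1}{-154994}} = \frac{1}{- \frac{1}{154994}} = -154994$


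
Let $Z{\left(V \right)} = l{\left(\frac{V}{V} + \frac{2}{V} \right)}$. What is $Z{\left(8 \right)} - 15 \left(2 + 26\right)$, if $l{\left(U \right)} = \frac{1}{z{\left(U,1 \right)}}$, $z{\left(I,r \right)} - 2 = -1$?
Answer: $-419$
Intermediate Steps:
$z{\left(I,r \right)} = 1$ ($z{\left(I,r \right)} = 2 - 1 = 1$)
$l{\left(U \right)} = 1$ ($l{\left(U \right)} = 1^{-1} = 1$)
$Z{\left(V \right)} = 1$
$Z{\left(8 \right)} - 15 \left(2 + 26\right) = 1 - 15 \left(2 + 26\right) = 1 - 420 = -419$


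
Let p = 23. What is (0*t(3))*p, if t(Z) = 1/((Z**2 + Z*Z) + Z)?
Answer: 0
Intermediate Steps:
t(Z) = 1/(Z + 2*Z**2) (t(Z) = 1/((Z**2 + Z**2) + Z) = 1/(2*Z**2 + Z) = 1/(Z + 2*Z**2))
(0*t(3))*p = (0*(1/(3*(1 + 2*3))))*23 = (0*(1/(3*(1 + 6))))*23 = (0*((1/3)/7))*23 = (0*((1/3)*(1/7)))*23 = (0*(1/21))*23 = 0*23 = 0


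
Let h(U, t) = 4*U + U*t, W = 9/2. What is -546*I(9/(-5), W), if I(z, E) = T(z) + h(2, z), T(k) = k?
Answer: -7098/5 ≈ -1419.6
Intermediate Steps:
W = 9/2 (W = 9*(½) = 9/2 ≈ 4.5000)
I(z, E) = 8 + 3*z (I(z, E) = z + 2*(4 + z) = z + (8 + 2*z) = 8 + 3*z)
-546*I(9/(-5), W) = -546*(8 + 3*(9/(-5))) = -546*(8 + 3*(9*(-⅕))) = -546*(8 + 3*(-9/5)) = -546*(8 - 27/5) = -546*13/5 = -7098/5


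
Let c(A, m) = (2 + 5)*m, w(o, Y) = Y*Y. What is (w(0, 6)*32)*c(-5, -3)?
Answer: -24192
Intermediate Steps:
w(o, Y) = Y²
c(A, m) = 7*m
(w(0, 6)*32)*c(-5, -3) = (6²*32)*(7*(-3)) = (36*32)*(-21) = 1152*(-21) = -24192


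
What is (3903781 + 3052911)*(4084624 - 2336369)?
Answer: 12162071572460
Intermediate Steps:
(3903781 + 3052911)*(4084624 - 2336369) = 6956692*1748255 = 12162071572460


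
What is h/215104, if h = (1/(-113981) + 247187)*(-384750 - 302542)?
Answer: -2420523990358029/3064721128 ≈ -7.8980e+5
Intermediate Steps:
h = -19364191922864232/113981 (h = (-1/113981 + 247187)*(-687292) = (28174621446/113981)*(-687292) = -19364191922864232/113981 ≈ -1.6989e+11)
h/215104 = -19364191922864232/113981/215104 = -19364191922864232/113981*1/215104 = -2420523990358029/3064721128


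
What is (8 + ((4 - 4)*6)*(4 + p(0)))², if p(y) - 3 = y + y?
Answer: 64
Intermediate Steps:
p(y) = 3 + 2*y (p(y) = 3 + (y + y) = 3 + 2*y)
(8 + ((4 - 4)*6)*(4 + p(0)))² = (8 + ((4 - 4)*6)*(4 + (3 + 2*0)))² = (8 + (0*6)*(4 + (3 + 0)))² = (8 + 0*(4 + 3))² = (8 + 0*7)² = (8 + 0)² = 8² = 64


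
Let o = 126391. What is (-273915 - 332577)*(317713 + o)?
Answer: -269345523168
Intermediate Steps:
(-273915 - 332577)*(317713 + o) = (-273915 - 332577)*(317713 + 126391) = -606492*444104 = -269345523168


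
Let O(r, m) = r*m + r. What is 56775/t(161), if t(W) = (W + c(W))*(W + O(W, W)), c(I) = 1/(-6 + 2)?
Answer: 227100/16874249 ≈ 0.013458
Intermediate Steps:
c(I) = -¼ (c(I) = 1/(-4) = -¼)
O(r, m) = r + m*r (O(r, m) = m*r + r = r + m*r)
t(W) = (-¼ + W)*(W + W*(1 + W)) (t(W) = (W - ¼)*(W + W*(1 + W)) = (-¼ + W)*(W + W*(1 + W)))
56775/t(161) = 56775/(((¼)*161*(-2 + 4*161² + 7*161))) = 56775/(((¼)*161*(-2 + 4*25921 + 1127))) = 56775/(((¼)*161*(-2 + 103684 + 1127))) = 56775/(((¼)*161*104809)) = 56775/(16874249/4) = 56775*(4/16874249) = 227100/16874249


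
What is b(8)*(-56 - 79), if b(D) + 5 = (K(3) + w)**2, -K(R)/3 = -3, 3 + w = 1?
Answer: -5940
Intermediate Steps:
w = -2 (w = -3 + 1 = -2)
K(R) = 9 (K(R) = -3*(-3) = 9)
b(D) = 44 (b(D) = -5 + (9 - 2)**2 = -5 + 7**2 = -5 + 49 = 44)
b(8)*(-56 - 79) = 44*(-56 - 79) = 44*(-135) = -5940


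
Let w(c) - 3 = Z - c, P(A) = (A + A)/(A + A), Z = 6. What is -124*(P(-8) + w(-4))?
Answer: -1736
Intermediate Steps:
P(A) = 1 (P(A) = (2*A)/((2*A)) = (2*A)*(1/(2*A)) = 1)
w(c) = 9 - c (w(c) = 3 + (6 - c) = 9 - c)
-124*(P(-8) + w(-4)) = -124*(1 + (9 - 1*(-4))) = -124*(1 + (9 + 4)) = -124*(1 + 13) = -124*14 = -1736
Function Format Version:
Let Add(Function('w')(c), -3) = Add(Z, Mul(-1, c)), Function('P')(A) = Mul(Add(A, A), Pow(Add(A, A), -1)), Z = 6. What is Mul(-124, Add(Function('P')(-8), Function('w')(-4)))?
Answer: -1736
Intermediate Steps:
Function('P')(A) = 1 (Function('P')(A) = Mul(Mul(2, A), Pow(Mul(2, A), -1)) = Mul(Mul(2, A), Mul(Rational(1, 2), Pow(A, -1))) = 1)
Function('w')(c) = Add(9, Mul(-1, c)) (Function('w')(c) = Add(3, Add(6, Mul(-1, c))) = Add(9, Mul(-1, c)))
Mul(-124, Add(Function('P')(-8), Function('w')(-4))) = Mul(-124, Add(1, Add(9, Mul(-1, -4)))) = Mul(-124, Add(1, Add(9, 4))) = Mul(-124, Add(1, 13)) = Mul(-124, 14) = -1736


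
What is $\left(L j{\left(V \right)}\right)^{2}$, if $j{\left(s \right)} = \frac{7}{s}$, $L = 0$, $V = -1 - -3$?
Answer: $0$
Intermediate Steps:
$V = 2$ ($V = -1 + 3 = 2$)
$\left(L j{\left(V \right)}\right)^{2} = \left(0 \cdot \frac{7}{2}\right)^{2} = 0^{2} = 0$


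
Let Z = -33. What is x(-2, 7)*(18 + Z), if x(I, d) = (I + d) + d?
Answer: -180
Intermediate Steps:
x(I, d) = I + 2*d
x(-2, 7)*(18 + Z) = (-2 + 2*7)*(18 - 33) = (-2 + 14)*(-15) = 12*(-15) = -180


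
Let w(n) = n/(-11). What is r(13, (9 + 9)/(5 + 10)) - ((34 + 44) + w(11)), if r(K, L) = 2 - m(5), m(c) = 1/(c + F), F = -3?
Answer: -151/2 ≈ -75.500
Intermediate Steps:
w(n) = -n/11 (w(n) = n*(-1/11) = -n/11)
m(c) = 1/(-3 + c) (m(c) = 1/(c - 3) = 1/(-3 + c))
r(K, L) = 3/2 (r(K, L) = 2 - 1/(-3 + 5) = 2 - 1/2 = 3/2)
r(13, (9 + 9)/(5 + 10)) - ((34 + 44) + w(11)) = 3/2 - ((34 + 44) - 1/11*11) = 3/2 - (78 - 1) = 3/2 - 1*77 = 3/2 - 77 = -151/2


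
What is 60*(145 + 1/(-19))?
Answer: 165240/19 ≈ 8696.8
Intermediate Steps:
60*(145 + 1/(-19)) = 60*(145 - 1/19) = 60*(2754/19) = 165240/19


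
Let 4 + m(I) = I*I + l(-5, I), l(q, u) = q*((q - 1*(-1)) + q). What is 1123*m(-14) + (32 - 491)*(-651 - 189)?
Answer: 651711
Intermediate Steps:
l(q, u) = q*(1 + 2*q) (l(q, u) = q*((q + 1) + q) = q*((1 + q) + q) = q*(1 + 2*q))
m(I) = 41 + I**2 (m(I) = -4 + (I*I - 5*(1 + 2*(-5))) = -4 + (I**2 - 5*(1 - 10)) = -4 + (I**2 - 5*(-9)) = -4 + (I**2 + 45) = -4 + (45 + I**2) = 41 + I**2)
1123*m(-14) + (32 - 491)*(-651 - 189) = 1123*(41 + (-14)**2) + (32 - 491)*(-651 - 189) = 1123*(41 + 196) - 459*(-840) = 1123*237 + 385560 = 266151 + 385560 = 651711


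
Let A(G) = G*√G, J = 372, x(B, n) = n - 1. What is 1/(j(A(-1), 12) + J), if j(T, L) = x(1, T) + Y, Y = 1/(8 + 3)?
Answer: 44902/16662845 + 121*I/16662845 ≈ 0.0026947 + 7.2617e-6*I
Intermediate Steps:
x(B, n) = -1 + n
Y = 1/11 ≈ 0.090909
A(G) = G^(3/2)
j(T, L) = -10/11 + T (j(T, L) = (-1 + T) + 1/11 = -10/11 + T)
1/(j(A(-1), 12) + J) = 1/((-10/11 + (-1)^(3/2)) + 372) = 1/((-10/11 - I) + 372) = 1/(4082/11 - I) = 121*(4082/11 + I)/16662845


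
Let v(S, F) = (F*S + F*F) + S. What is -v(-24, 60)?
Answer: -2136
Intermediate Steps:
v(S, F) = S + F**2 + F*S (v(S, F) = (F*S + F**2) + S = (F**2 + F*S) + S = S + F**2 + F*S)
-v(-24, 60) = -(-24 + 60**2 + 60*(-24)) = -(-24 + 3600 - 1440) = -1*2136 = -2136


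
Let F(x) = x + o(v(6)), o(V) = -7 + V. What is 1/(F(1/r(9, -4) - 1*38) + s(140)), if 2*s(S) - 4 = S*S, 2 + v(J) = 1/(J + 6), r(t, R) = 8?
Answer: 24/234125 ≈ 0.00010251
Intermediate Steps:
v(J) = -2 + 1/(6 + J) (v(J) = -2 + 1/(J + 6) = -2 + 1/(6 + J))
F(x) = -107/12 + x (F(x) = x + (-7 + (-11 - 2*6)/(6 + 6)) = x + (-7 + (-11 - 12)/12) = x + (-7 + (1/12)*(-23)) = x + (-7 - 23/12) = x - 107/12 = -107/12 + x)
s(S) = 2 + S**2/2 (s(S) = 2 + (S*S)/2 = 2 + S**2/2)
1/(F(1/r(9, -4) - 1*38) + s(140)) = 1/((-107/12 + (1/8 - 1*38)) + (2 + (1/2)*140**2)) = 1/((-107/12 + (1/8 - 38)) + (2 + (1/2)*19600)) = 1/((-107/12 - 303/8) + (2 + 9800)) = 1/(-1123/24 + 9802) = 1/(234125/24) = 24/234125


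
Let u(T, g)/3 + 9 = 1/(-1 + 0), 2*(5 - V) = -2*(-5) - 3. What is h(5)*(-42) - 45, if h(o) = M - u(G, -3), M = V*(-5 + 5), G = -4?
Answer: -1305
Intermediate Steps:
V = 3/2 (V = 5 - (-2*(-5) - 3)/2 = 5 - (10 - 3)/2 = 5 - ½*7 = 5 - 7/2 = 3/2 ≈ 1.5000)
u(T, g) = -30 (u(T, g) = -27 + 3/(-1 + 0) = -27 + 3/(-1) = -27 + 3*(-1) = -27 - 3 = -30)
M = 0 (M = 3*(-5 + 5)/2 = (3/2)*0 = 0)
h(o) = 30 (h(o) = 0 - 1*(-30) = 0 + 30 = 30)
h(5)*(-42) - 45 = 30*(-42) - 45 = -1260 - 45 = -1305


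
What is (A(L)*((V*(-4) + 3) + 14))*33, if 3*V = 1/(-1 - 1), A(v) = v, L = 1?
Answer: 583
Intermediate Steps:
V = -⅙ (V = 1/(3*(-1 - 1)) = (⅓)/(-2) = (⅓)*(-½) = -⅙ ≈ -0.16667)
(A(L)*((V*(-4) + 3) + 14))*33 = (1*((-⅙*(-4) + 3) + 14))*33 = (1*((⅔ + 3) + 14))*33 = (1*(11/3 + 14))*33 = (1*(53/3))*33 = (53/3)*33 = 583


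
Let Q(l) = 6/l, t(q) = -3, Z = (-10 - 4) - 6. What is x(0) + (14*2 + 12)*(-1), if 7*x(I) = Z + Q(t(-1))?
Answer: -302/7 ≈ -43.143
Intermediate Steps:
Z = -20 (Z = -14 - 6 = -20)
x(I) = -22/7 (x(I) = (-20 + 6/(-3))/7 = (-20 + 6*(-1/3))/7 = (-20 - 2)/7 = (1/7)*(-22) = -22/7)
x(0) + (14*2 + 12)*(-1) = -22/7 + (14*2 + 12)*(-1) = -22/7 + (28 + 12)*(-1) = -22/7 + 40*(-1) = -22/7 - 40 = -302/7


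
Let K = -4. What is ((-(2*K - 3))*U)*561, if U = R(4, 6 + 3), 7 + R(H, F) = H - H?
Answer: -43197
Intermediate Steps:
R(H, F) = -7 (R(H, F) = -7 + (H - H) = -7 + 0 = -7)
U = -7
((-(2*K - 3))*U)*561 = (-(2*(-4) - 3)*(-7))*561 = (-(-8 - 3)*(-7))*561 = (-1*(-11)*(-7))*561 = (11*(-7))*561 = -77*561 = -43197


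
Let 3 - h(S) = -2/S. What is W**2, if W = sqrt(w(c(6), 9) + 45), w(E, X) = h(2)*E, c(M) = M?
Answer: 69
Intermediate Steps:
h(S) = 3 + 2/S (h(S) = 3 - (-2)/S = 3 + 2/S)
w(E, X) = 4*E (w(E, X) = (3 + 2/2)*E = (3 + 2*(1/2))*E = (3 + 1)*E = 4*E)
W = sqrt(69) (W = sqrt(4*6 + 45) = sqrt(24 + 45) = sqrt(69) ≈ 8.3066)
W**2 = (sqrt(69))**2 = 69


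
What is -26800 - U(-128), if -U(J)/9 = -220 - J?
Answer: -27628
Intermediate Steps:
U(J) = 1980 + 9*J (U(J) = -9*(-220 - J) = 1980 + 9*J)
-26800 - U(-128) = -26800 - (1980 + 9*(-128)) = -26800 - (1980 - 1152) = -26800 - 1*828 = -26800 - 828 = -27628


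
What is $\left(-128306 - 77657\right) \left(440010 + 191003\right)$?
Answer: $-129965330519$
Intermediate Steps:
$\left(-128306 - 77657\right) \left(440010 + 191003\right) = \left(-205963\right) 631013 = -129965330519$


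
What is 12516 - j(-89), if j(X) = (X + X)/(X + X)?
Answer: 12515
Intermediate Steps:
j(X) = 1 (j(X) = (2*X)/((2*X)) = (2*X)*(1/(2*X)) = 1)
12516 - j(-89) = 12516 - 1*1 = 12516 - 1 = 12515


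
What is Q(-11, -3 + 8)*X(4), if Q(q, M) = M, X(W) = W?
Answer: 20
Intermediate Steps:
Q(-11, -3 + 8)*X(4) = (-3 + 8)*4 = 5*4 = 20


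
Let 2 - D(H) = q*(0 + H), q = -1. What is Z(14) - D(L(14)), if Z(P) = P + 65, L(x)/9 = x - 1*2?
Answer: -31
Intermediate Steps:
L(x) = -18 + 9*x (L(x) = 9*(x - 1*2) = 9*(x - 2) = 9*(-2 + x) = -18 + 9*x)
Z(P) = 65 + P
D(H) = 2 + H (D(H) = 2 - (-1)*(0 + H) = 2 - (-1)*H = 2 + H)
Z(14) - D(L(14)) = (65 + 14) - (2 + (-18 + 9*14)) = 79 - (2 + (-18 + 126)) = 79 - (2 + 108) = 79 - 1*110 = 79 - 110 = -31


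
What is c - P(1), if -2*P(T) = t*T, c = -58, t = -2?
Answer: -59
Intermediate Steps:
P(T) = T (P(T) = -(-1)*T = T)
c - P(1) = -58 - 1*1 = -58 - 1 = -59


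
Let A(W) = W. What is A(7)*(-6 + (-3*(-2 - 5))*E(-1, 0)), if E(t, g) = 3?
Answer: 399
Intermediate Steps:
A(7)*(-6 + (-3*(-2 - 5))*E(-1, 0)) = 7*(-6 - 3*(-2 - 5)*3) = 7*(-6 - 3*(-7)*3) = 7*(-6 + 21*3) = 7*(-6 + 63) = 7*57 = 399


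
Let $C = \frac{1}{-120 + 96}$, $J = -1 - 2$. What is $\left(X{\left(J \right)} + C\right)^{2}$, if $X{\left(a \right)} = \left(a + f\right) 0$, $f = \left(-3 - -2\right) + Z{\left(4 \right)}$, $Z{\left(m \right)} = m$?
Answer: $\frac{1}{576} \approx 0.0017361$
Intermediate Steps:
$f = 3$ ($f = \left(-3 - -2\right) + 4 = \left(-3 + 2\right) + 4 = -1 + 4 = 3$)
$J = -3$ ($J = -1 - 2 = -3$)
$X{\left(a \right)} = 0$ ($X{\left(a \right)} = \left(a + 3\right) 0 = \left(3 + a\right) 0 = 0$)
$C = - \frac{1}{24}$ ($C = \frac{1}{-24} = - \frac{1}{24} \approx -0.041667$)
$\left(X{\left(J \right)} + C\right)^{2} = \left(0 - \frac{1}{24}\right)^{2} = \left(- \frac{1}{24}\right)^{2} = \frac{1}{576}$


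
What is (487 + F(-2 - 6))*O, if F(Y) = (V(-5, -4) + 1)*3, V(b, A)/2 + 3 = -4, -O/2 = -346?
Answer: 310016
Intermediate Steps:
O = 692 (O = -2*(-346) = 692)
V(b, A) = -14 (V(b, A) = -6 + 2*(-4) = -6 - 8 = -14)
F(Y) = -39 (F(Y) = (-14 + 1)*3 = -13*3 = -39)
(487 + F(-2 - 6))*O = (487 - 39)*692 = 448*692 = 310016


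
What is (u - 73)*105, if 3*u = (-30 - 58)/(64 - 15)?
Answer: -54095/7 ≈ -7727.9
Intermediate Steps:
u = -88/147 (u = ((-30 - 58)/(64 - 15))/3 = (-88/49)/3 = (-88*1/49)/3 = (⅓)*(-88/49) = -88/147 ≈ -0.59864)
(u - 73)*105 = (-88/147 - 73)*105 = -10819/147*105 = -54095/7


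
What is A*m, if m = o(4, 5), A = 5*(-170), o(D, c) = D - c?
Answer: 850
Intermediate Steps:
A = -850
m = -1 (m = 4 - 1*5 = 4 - 5 = -1)
A*m = -850*(-1) = 850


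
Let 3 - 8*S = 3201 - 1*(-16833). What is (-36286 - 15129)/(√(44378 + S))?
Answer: -102830*√669986/334993 ≈ -251.26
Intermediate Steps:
S = -20031/8 (S = 3/8 - (3201 - 1*(-16833))/8 = 3/8 - (3201 + 16833)/8 = 3/8 - ⅛*20034 = 3/8 - 10017/4 = -20031/8 ≈ -2503.9)
(-36286 - 15129)/(√(44378 + S)) = (-36286 - 15129)/(√(44378 - 20031/8)) = -51415*2*√669986/334993 = -102830*√669986/334993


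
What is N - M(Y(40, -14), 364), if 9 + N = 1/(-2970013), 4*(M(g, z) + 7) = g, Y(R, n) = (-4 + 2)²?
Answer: -8910040/2970013 ≈ -3.0000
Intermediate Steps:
Y(R, n) = 4 (Y(R, n) = (-2)² = 4)
M(g, z) = -7 + g/4
N = -26730118/2970013 (N = -9 + 1/(-2970013) = -9 - 1/2970013 = -26730118/2970013 ≈ -9.0000)
N - M(Y(40, -14), 364) = -26730118/2970013 - (-7 + (¼)*4) = -26730118/2970013 - (-7 + 1) = -26730118/2970013 - 1*(-6) = -26730118/2970013 + 6 = -8910040/2970013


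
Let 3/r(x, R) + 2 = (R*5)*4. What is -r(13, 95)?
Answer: -3/1898 ≈ -0.0015806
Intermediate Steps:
r(x, R) = 3/(-2 + 20*R) (r(x, R) = 3/(-2 + (R*5)*4) = 3/(-2 + (5*R)*4) = 3/(-2 + 20*R))
-r(13, 95) = -3/(2*(-1 + 10*95)) = -3/(2*(-1 + 950)) = -3/(2*949) = -1*3/1898 = -3/1898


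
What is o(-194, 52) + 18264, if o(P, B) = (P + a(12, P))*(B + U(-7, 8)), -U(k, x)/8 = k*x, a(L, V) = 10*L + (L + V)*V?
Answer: 17635264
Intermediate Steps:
a(L, V) = 10*L + V*(L + V)
U(k, x) = -8*k*x
o(P, B) = (448 + B)*(120 + P**2 + 13*P) (o(P, B) = (P + (P**2 + 10*12 + 12*P))*(B - 8*(-7)*8) = (P + (P**2 + 120 + 12*P))*(B + 448) = (P + (120 + P**2 + 12*P))*(448 + B) = (120 + P**2 + 13*P)*(448 + B) = (448 + B)*(120 + P**2 + 13*P))
o(-194, 52) + 18264 = (53760 + 448*(-194)**2 + 5824*(-194) + 52*(-194) + 52*(120 + (-194)**2 + 12*(-194))) + 18264 = (53760 + 448*37636 - 1129856 - 10088 + 52*(120 + 37636 - 2328)) + 18264 = (53760 + 16860928 - 1129856 - 10088 + 52*35428) + 18264 = (53760 + 16860928 - 1129856 - 10088 + 1842256) + 18264 = 17617000 + 18264 = 17635264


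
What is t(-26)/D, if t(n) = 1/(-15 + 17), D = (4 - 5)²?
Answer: ½ ≈ 0.50000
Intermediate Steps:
D = 1 (D = (-1)² = 1)
t(n) = ½ (t(n) = 1/2 = ½)
t(-26)/D = (½)/1 = (½)*1 = ½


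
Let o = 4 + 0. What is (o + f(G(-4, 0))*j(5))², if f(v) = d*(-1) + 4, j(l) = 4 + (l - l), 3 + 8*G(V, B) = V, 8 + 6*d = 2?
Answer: 576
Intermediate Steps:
d = -1 (d = -4/3 + (⅙)*2 = -4/3 + ⅓ = -1)
G(V, B) = -3/8 + V/8
j(l) = 4 (j(l) = 4 + 0 = 4)
f(v) = 5 (f(v) = -1*(-1) + 4 = 1 + 4 = 5)
o = 4
(o + f(G(-4, 0))*j(5))² = (4 + 5*4)² = (4 + 20)² = 24² = 576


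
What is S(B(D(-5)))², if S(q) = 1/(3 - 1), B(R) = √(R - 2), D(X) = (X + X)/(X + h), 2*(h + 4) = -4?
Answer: ¼ ≈ 0.25000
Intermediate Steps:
h = -6 (h = -4 + (½)*(-4) = -4 - 2 = -6)
D(X) = 2*X/(-6 + X) (D(X) = (X + X)/(X - 6) = (2*X)/(-6 + X) = 2*X/(-6 + X))
B(R) = √(-2 + R)
S(q) = ½ (S(q) = 1/2 = ½)
S(B(D(-5)))² = (½)² = ¼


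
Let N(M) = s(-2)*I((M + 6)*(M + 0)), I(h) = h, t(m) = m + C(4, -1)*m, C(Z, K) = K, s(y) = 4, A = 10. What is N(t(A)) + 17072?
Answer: 17072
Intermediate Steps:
t(m) = 0 (t(m) = m - m = 0)
N(M) = 4*M*(6 + M) (N(M) = 4*((M + 6)*(M + 0)) = 4*((6 + M)*M) = 4*(M*(6 + M)) = 4*M*(6 + M))
N(t(A)) + 17072 = 4*0*(6 + 0) + 17072 = 4*0*6 + 17072 = 0 + 17072 = 17072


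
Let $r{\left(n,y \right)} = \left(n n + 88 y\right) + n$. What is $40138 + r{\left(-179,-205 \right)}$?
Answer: $53960$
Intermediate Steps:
$r{\left(n,y \right)} = n + n^{2} + 88 y$ ($r{\left(n,y \right)} = \left(n^{2} + 88 y\right) + n = n + n^{2} + 88 y$)
$40138 + r{\left(-179,-205 \right)} = 40138 + \left(-179 + \left(-179\right)^{2} + 88 \left(-205\right)\right) = 40138 - -13822 = 40138 + 13822 = 53960$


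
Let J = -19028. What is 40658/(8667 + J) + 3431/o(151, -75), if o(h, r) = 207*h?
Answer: -1235298515/323853777 ≈ -3.8144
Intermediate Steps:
40658/(8667 + J) + 3431/o(151, -75) = 40658/(8667 - 19028) + 3431/((207*151)) = 40658/(-10361) + 3431/31257 = 40658*(-1/10361) + 3431*(1/31257) = -40658/10361 + 3431/31257 = -1235298515/323853777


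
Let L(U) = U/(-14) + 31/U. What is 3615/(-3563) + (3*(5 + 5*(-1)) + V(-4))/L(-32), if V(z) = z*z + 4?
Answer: 2979163/210217 ≈ 14.172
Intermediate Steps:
L(U) = 31/U - U/14 (L(U) = U*(-1/14) + 31/U = -U/14 + 31/U = 31/U - U/14)
V(z) = 4 + z² (V(z) = z² + 4 = 4 + z²)
3615/(-3563) + (3*(5 + 5*(-1)) + V(-4))/L(-32) = 3615/(-3563) + (3*(5 + 5*(-1)) + (4 + (-4)²))/(31/(-32) - 1/14*(-32)) = 3615*(-1/3563) + (3*(5 - 5) + (4 + 16))/(31*(-1/32) + 16/7) = -3615/3563 + (3*0 + 20)/(-31/32 + 16/7) = -3615/3563 + (0 + 20)/(295/224) = -3615/3563 + 20*(224/295) = -3615/3563 + 896/59 = 2979163/210217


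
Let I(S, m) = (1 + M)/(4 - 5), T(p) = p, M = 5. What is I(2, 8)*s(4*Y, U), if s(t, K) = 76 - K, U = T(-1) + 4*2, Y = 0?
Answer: -414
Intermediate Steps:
I(S, m) = -6 (I(S, m) = (1 + 5)/(4 - 5) = 6/(-1) = 6*(-1) = -6)
U = 7 (U = -1 + 4*2 = -1 + 8 = 7)
I(2, 8)*s(4*Y, U) = -6*(76 - 1*7) = -6*(76 - 7) = -6*69 = -414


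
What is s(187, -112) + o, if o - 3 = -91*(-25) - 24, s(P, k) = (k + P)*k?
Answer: -6146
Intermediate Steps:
s(P, k) = k*(P + k) (s(P, k) = (P + k)*k = k*(P + k))
o = 2254 (o = 3 + (-91*(-25) - 24) = 3 + (2275 - 24) = 3 + 2251 = 2254)
s(187, -112) + o = -112*(187 - 112) + 2254 = -112*75 + 2254 = -8400 + 2254 = -6146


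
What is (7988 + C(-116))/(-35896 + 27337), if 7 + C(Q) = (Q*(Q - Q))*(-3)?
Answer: -7981/8559 ≈ -0.93247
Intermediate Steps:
C(Q) = -7 (C(Q) = -7 + (Q*(Q - Q))*(-3) = -7 + (Q*0)*(-3) = -7 + 0*(-3) = -7 + 0 = -7)
(7988 + C(-116))/(-35896 + 27337) = (7988 - 7)/(-35896 + 27337) = 7981/(-8559) = 7981*(-1/8559) = -7981/8559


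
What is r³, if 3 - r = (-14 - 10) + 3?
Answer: 13824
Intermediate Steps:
r = 24 (r = 3 - ((-14 - 10) + 3) = 3 - (-24 + 3) = 3 - 1*(-21) = 3 + 21 = 24)
r³ = 24³ = 13824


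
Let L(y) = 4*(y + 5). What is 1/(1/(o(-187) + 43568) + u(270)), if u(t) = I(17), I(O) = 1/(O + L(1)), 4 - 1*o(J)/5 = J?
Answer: 1825443/44564 ≈ 40.962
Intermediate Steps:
o(J) = 20 - 5*J
L(y) = 20 + 4*y (L(y) = 4*(5 + y) = 20 + 4*y)
I(O) = 1/(24 + O) (I(O) = 1/(O + (20 + 4*1)) = 1/(O + (20 + 4)) = 1/(O + 24) = 1/(24 + O))
u(t) = 1/41 (u(t) = 1/(24 + 17) = 1/41)
1/(1/(o(-187) + 43568) + u(270)) = 1/(1/((20 - 5*(-187)) + 43568) + 1/41) = 1/(1/((20 + 935) + 43568) + 1/41) = 1/(1/(955 + 43568) + 1/41) = 1/(1/44523 + 1/41) = 1/(44564/1825443) = 1825443/44564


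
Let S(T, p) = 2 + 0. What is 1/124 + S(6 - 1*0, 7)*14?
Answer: 3473/124 ≈ 28.008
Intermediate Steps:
S(T, p) = 2
1/124 + S(6 - 1*0, 7)*14 = 1/124 + 2*14 = 1/124 + 28 = 3473/124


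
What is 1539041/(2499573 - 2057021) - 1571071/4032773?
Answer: 5511322377501/1784711756696 ≈ 3.0881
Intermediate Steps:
1539041/(2499573 - 2057021) - 1571071/4032773 = 1539041/442552 - 1571071*1/4032773 = 1539041*(1/442552) - 1571071/4032773 = 1539041/442552 - 1571071/4032773 = 5511322377501/1784711756696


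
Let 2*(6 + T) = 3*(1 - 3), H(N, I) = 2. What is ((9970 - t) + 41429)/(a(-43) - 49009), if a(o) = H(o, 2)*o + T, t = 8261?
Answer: -21569/24552 ≈ -0.87850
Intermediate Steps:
T = -9 (T = -6 + (3*(1 - 3))/2 = -6 + (3*(-2))/2 = -6 + (½)*(-6) = -6 - 3 = -9)
a(o) = -9 + 2*o (a(o) = 2*o - 9 = -9 + 2*o)
((9970 - t) + 41429)/(a(-43) - 49009) = ((9970 - 1*8261) + 41429)/((-9 + 2*(-43)) - 49009) = ((9970 - 8261) + 41429)/((-9 - 86) - 49009) = (1709 + 41429)/(-95 - 49009) = 43138/(-49104) = 43138*(-1/49104) = -21569/24552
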